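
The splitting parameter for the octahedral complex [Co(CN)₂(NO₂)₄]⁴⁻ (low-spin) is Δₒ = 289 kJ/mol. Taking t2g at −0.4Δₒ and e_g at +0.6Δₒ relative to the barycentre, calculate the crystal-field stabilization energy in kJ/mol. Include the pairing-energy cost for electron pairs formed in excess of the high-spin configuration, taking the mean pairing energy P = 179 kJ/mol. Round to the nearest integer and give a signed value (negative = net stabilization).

Ligand charges: 2×(-1) from CN⁻ and 4×(-1) from NO₂⁻ sum to -6; with overall charge -4, Co is +2.
Co sits in group 9; removing 2 electrons leaves Co²⁺ with 9 − 2 = 7 d electrons.
Electron filling gives t2g^6 e_g^1.
CFSE(orbital) = 6×(-0.4Δₒ) + 1×(0.6Δₒ) = -1.8Δₒ; with Δₒ = 289 kJ/mol that is -520 kJ/mol.
High-spin d⁷ would be t2g^5 e_g^2 with 2 pairs; low-spin has 3, so 1 excess pair costs +1P = +179 kJ/mol.
Net CFSE = -520 + 179 = -341 kJ/mol.

-341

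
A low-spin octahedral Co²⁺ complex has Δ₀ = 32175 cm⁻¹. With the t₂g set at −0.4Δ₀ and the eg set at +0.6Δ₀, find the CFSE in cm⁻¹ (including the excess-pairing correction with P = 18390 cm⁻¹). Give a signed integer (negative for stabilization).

-39525

Co²⁺: group 9, so d-count = 9 − 2 = 7.
Electron filling gives t₂g⁶ eg¹.
CFSE(orbital) = 6×(-0.4Δ₀) + 1×(0.6Δ₀) = -1.8Δ₀; with Δ₀ = 32175 cm⁻¹ that is -57915 cm⁻¹.
High-spin d⁷ would be t₂g⁵ eg² with 2 pairs; low-spin has 3, so 1 excess pair costs +1P = +18390 cm⁻¹.
Combining: -57915 + 18390 = -39525 cm⁻¹.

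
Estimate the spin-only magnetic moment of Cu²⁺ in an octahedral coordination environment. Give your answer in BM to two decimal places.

1.73 BM

Cu²⁺: group 11, so d-count = 11 − 2 = 9.
Configuration: t2g^6 e_g^3 → 1 unpaired electron.
μ(spin-only) = √[1(1+2)] = √3 ≈ 1.73 BM.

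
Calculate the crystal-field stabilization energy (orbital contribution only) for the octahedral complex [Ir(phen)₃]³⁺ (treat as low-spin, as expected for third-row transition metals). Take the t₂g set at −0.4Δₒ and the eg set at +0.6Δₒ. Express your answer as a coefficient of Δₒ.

phen is neutral, so the +3 overall charge sits on Ir: oxidation state +3.
Group 9 minus oxidation state +3 gives a d⁶ configuration for Ir³⁺.
Configuration: t₂g⁶ eg⁰.
CFSE = 6(-0.4Δₒ) + 0(0.6Δₒ) = -2.4Δₒ + 0.0Δₒ = -2.4Δₒ.

-2.4 Δₒ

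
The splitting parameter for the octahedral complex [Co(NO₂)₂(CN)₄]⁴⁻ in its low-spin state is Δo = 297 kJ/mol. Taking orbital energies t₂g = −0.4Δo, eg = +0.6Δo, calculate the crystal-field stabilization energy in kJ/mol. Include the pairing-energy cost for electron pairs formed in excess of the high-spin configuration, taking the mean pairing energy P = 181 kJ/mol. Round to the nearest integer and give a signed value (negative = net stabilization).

-354

Ligand charges: 2×(-1) from NO₂⁻ and 4×(-1) from CN⁻ sum to -6; with overall charge -4, Co is +2.
Co sits in group 9; removing 2 electrons leaves Co²⁺ with 9 − 2 = 7 d electrons.
The d⁷ electrons fill as t₂g⁶ eg¹.
CFSE(orbital) = 6×(-0.4Δo) + 1×(0.6Δo) = -1.8Δo; with Δo = 297 kJ/mol that is -535 kJ/mol.
High-spin d⁷ would be t₂g⁵ eg² with 2 pairs; low-spin has 3, so 1 excess pair costs +1P = +181 kJ/mol.
Net CFSE = -535 + 181 = -354 kJ/mol.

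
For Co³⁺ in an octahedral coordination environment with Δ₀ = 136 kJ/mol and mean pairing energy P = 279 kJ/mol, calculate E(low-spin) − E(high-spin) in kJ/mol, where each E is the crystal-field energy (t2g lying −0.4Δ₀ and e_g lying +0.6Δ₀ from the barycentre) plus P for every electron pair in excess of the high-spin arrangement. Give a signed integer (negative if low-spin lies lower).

286

Group 9 minus oxidation state +3 gives a d⁶ configuration for Co³⁺.
High-spin: t2g^4 e_g^2, CFSE = -0.4Δ₀ = -54 kJ/mol.
Low-spin t2g^6 e_g^0 gives -2.4Δ₀ = -326 kJ/mol, but forming 2 extra pairs costs 2P = 558 kJ/mol, so E(LS) = -326 + 558 = 232 kJ/mol.
E(LS) − E(HS) = 232 − (-54) = 286 kJ/mol.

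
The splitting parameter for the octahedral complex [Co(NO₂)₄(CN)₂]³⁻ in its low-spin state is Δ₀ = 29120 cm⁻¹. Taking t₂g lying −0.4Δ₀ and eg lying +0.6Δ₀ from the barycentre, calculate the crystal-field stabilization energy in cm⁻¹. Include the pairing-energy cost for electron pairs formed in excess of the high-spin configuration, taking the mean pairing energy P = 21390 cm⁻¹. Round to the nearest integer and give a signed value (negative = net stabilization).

Ligand charges: 4×(-1) from NO₂⁻ and 2×(-1) from CN⁻ sum to -6; with overall charge -3, Co is +3.
Co is in group 9, so Co³⁺ is d⁶ (9 − 3 = 6).
The d⁶ electrons fill as t₂g⁶ eg⁰.
The orbital stabilization is -2.4Δ₀ = -2.4 × 29120 = -69888 cm⁻¹.
Pairing penalty: 3 pairs vs 1 in the high-spin reference → 2 extra × P = 42780 cm⁻¹.
Overall CFSE = -69888 + 42780 = -27108 cm⁻¹.

-27108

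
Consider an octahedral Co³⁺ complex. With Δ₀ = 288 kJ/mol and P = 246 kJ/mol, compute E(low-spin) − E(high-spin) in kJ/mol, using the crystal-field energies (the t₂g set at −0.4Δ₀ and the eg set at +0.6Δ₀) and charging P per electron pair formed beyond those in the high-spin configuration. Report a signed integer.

Group 9 minus oxidation state +3 gives a d⁶ configuration for Co³⁺.
High-spin d⁶ fills as t₂g⁴ eg² with CFSE 4(−0.4) + 2(+0.6) = -0.4Δ₀ = -115 kJ/mol.
For low-spin the configuration is t₂g⁶ eg⁰: orbital energy -2.4 × 288 = -691 kJ/mol, and 2 additional pairs relative to high-spin add 492 kJ/mol, giving -199 kJ/mol.
E(LS) − E(HS) = -199 − (-115) = -84 kJ/mol.

-84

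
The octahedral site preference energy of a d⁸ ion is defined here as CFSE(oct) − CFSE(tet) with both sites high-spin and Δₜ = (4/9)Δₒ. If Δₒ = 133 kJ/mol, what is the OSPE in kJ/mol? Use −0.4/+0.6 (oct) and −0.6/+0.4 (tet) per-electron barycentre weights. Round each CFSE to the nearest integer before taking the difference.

-113

Octahedral (high-spin): t₂g⁶ eg², CFSE = 6(−0.4) + 2(+0.6) = -1.2Δₒ = -1.2 × 133 = -160 kJ/mol.
In a tetrahedral site the filling is e⁴ t₂⁴: CFSE(tet) = -0.8Δₜ = -0.8 × (4/9)(133) = -47 kJ/mol.
OSPE = -160 − (-47) = -113 kJ/mol.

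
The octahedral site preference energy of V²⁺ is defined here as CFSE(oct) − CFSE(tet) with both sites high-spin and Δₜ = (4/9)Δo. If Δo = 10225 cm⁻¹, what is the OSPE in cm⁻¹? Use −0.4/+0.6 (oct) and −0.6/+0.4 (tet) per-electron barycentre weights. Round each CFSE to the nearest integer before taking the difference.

V sits in group 5; removing 2 electrons leaves V²⁺ with 5 − 2 = 3 d electrons.
Octahedral high-spin t₂g³ eg⁰: CFSE = -1.2 × 10225 = -12270 cm⁻¹.
In a tetrahedral site the filling is e² t₂¹: CFSE(tet) = -0.8Δₜ = -0.8 × (4/9)(10225) = -3636 cm⁻¹.
OSPE = CFSE(oct) − CFSE(tet) = -12270 − (-3636) = -8634 cm⁻¹.

-8634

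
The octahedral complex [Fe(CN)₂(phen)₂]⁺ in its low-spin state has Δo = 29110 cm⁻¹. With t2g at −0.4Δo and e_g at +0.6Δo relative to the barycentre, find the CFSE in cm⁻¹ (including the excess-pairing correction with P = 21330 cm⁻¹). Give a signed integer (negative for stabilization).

-15560

Ligand charges: 2×(-1) from CN⁻ and 2×(+0) from phen sum to -2; with overall charge +1, Fe is +3.
Fe³⁺: group 8, so d-count = 8 − 3 = 5.
The d⁵ electrons fill as t2g^5 e_g^0.
The orbital stabilization is -2.0Δo = -2.0 × 29110 = -58220 cm⁻¹.
Relative to high-spin t2g^3 e_g^2 (0 paired), the low-spin configuration has 2 additional pairs, contributing +2 × 21330 = +42660 cm⁻¹.
Overall CFSE = -58220 + 42660 = -15560 cm⁻¹.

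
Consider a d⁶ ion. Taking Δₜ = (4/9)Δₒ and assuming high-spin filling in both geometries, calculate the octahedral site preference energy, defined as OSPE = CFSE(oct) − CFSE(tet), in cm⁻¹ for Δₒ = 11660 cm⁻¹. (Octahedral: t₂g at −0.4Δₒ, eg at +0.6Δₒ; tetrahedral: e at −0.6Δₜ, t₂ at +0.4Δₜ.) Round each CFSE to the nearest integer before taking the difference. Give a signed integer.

Octahedral high-spin t2g^4 e_g^2: CFSE = -0.4 × 11660 = -4664 cm⁻¹.
Tetrahedral e^3 t2^3 gives -0.6Δₜ = -0.6 × (4/9) × 11660 = -3109 cm⁻¹.
Subtracting, OSPE = -4664 − (-3109) = -1555 cm⁻¹.

-1555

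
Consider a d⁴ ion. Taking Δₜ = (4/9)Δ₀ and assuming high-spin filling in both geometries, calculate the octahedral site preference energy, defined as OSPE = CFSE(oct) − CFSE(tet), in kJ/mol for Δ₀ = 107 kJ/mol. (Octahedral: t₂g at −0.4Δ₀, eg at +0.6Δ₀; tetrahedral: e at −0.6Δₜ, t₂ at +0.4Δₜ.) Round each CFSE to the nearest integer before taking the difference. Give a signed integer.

Octahedral (high-spin): t₂g³ eg¹, CFSE = 3(−0.4) + 1(+0.6) = -0.6Δ₀ = -0.6 × 107 = -64 kJ/mol.
In a tetrahedral site the filling is e² t₂²: CFSE(tet) = -0.4Δₜ = -0.4 × (4/9)(107) = -19 kJ/mol.
Subtracting, OSPE = -64 − (-19) = -45 kJ/mol.

-45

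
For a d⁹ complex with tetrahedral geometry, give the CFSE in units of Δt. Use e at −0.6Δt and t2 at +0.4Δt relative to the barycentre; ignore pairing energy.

-0.4 Δt

Tetrahedral splitting is small, so the complex is high-spin.
Configuration: e^4 t2^5.
CFSE = 4(-0.6Δt) + 5(0.4Δt) = -2.4Δt + 2.0Δt = -0.4Δt.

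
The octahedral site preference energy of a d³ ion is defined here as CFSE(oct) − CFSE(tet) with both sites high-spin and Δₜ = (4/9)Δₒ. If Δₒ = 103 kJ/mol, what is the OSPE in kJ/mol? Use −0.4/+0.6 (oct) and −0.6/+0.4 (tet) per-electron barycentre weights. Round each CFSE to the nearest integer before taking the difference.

-87

Octahedral (high-spin): t₂g³ eg⁰, CFSE = 3(−0.4) + 0(+0.6) = -1.2Δₒ = -1.2 × 103 = -124 kJ/mol.
Tetrahedral e² t₂¹ gives -0.8Δₜ = -0.8 × (4/9) × 103 = -37 kJ/mol.
OSPE = -124 − (-37) = -87 kJ/mol.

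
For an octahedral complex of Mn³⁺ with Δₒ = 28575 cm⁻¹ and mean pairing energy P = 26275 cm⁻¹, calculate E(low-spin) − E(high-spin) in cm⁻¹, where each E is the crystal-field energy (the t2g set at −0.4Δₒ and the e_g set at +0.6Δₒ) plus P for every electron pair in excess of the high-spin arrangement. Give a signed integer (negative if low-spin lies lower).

-2300

Group 7 minus oxidation state +3 gives a d⁴ configuration for Mn³⁺.
High-spin: t2g^3 e_g^1, CFSE = -0.6Δₒ = -17145 cm⁻¹.
Low-spin: t2g^4 e_g^0, orbital CFSE = -1.6Δₒ = -45720 cm⁻¹; plus 1 excess pair × P = +26275 cm⁻¹; total -19445 cm⁻¹.
E(LS) − E(HS) = -19445 − (-17145) = -2300 cm⁻¹.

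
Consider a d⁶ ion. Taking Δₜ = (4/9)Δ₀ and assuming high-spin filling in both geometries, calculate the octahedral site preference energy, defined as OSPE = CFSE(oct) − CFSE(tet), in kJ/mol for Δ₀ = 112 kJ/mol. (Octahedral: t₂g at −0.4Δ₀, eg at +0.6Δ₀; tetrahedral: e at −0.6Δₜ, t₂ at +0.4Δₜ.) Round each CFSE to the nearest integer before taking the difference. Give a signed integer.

Octahedral high-spin t₂g⁴ eg²: CFSE = -0.4 × 112 = -45 kJ/mol.
Tetrahedral e³ t₂³ gives -0.6Δₜ = -0.6 × (4/9) × 112 = -30 kJ/mol.
Subtracting, OSPE = -45 − (-30) = -15 kJ/mol.

-15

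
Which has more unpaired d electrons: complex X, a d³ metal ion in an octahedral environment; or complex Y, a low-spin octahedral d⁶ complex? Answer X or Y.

X: t₂g³ eg⁰ → 3 unpaired.
Y: t2g^6 e_g^0 → 0 unpaired.
So X has more unpaired electrons.

X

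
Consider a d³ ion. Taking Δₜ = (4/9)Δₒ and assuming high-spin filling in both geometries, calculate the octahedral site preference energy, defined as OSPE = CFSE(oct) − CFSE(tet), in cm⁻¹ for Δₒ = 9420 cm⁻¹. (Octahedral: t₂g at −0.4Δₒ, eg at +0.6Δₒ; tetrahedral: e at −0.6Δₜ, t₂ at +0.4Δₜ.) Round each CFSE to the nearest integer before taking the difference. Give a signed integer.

Octahedral high-spin t₂g³ eg⁰: CFSE = -1.2 × 9420 = -11304 cm⁻¹.
In a tetrahedral site the filling is e² t₂¹: CFSE(tet) = -0.8Δₜ = -0.8 × (4/9)(9420) = -3349 cm⁻¹.
OSPE = CFSE(oct) − CFSE(tet) = -11304 − (-3349) = -7955 cm⁻¹.

-7955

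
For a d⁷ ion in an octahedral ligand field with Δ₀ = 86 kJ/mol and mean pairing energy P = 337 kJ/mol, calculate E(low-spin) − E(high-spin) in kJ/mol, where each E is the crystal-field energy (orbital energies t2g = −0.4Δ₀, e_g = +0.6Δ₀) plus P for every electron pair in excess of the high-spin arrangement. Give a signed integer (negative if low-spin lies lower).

251

High-spin d⁷ fills as t2g^5 e_g^2 with CFSE 5(−0.4) + 2(+0.6) = -0.8Δ₀ = -69 kJ/mol.
Low-spin: t2g^6 e_g^1, orbital CFSE = -1.8Δ₀ = -155 kJ/mol; plus 1 excess pair × P = +337 kJ/mol; total 182 kJ/mol.
The difference is 182 − (-69) = 251 kJ/mol, so high-spin lies lower.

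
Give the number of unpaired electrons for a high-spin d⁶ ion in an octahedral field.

4

Configuration: t2g^4 e_g^2, giving 4 unpaired electrons.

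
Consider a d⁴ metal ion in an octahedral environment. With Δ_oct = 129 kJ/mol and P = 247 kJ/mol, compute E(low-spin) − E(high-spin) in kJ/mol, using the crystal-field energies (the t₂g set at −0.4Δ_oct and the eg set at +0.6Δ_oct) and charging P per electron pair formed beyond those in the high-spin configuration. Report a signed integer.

In the high-spin limit (t₂g³ eg¹) the orbital term is -0.6Δ_oct = -77 kJ/mol, with no excess pairing.
For low-spin the configuration is t₂g⁴ eg⁰: orbital energy -1.6 × 129 = -206 kJ/mol, and 1 additional pair relative to high-spin adds 247 kJ/mol, giving 41 kJ/mol.
The difference is 41 − (-77) = 118 kJ/mol, so high-spin lies lower.

118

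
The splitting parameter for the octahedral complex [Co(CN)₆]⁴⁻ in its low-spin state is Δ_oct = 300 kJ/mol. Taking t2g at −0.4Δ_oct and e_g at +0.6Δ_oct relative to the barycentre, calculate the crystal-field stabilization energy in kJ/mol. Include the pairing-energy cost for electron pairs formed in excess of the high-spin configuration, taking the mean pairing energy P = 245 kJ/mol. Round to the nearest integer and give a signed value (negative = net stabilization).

Each CN⁻ contributes -1; 6 × (-1) = -6. With overall charge -4, Co is in the +2 oxidation state.
Co sits in group 9; removing 2 electrons leaves Co²⁺ with 9 − 2 = 7 d electrons.
The d⁷ electrons fill as t2g^6 e_g^1.
Orbital CFSE = 6(-0.4) + 1(0.6) = -1.8Δ_oct = -1.8 × 300 = -540 kJ/mol.
Relative to high-spin t2g^5 e_g^2 (2 paired), the low-spin configuration has 1 additional pair, contributing +1 × 245 = +245 kJ/mol.
Net CFSE = -540 + 245 = -295 kJ/mol.

-295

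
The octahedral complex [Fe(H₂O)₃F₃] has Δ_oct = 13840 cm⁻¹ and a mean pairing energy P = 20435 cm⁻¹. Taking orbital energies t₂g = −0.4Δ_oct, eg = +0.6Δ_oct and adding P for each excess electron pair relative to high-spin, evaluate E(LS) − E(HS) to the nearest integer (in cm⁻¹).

13190

Ligand charges: 3×(+0) from H₂O and 3×(-1) from F⁻ sum to -3; with overall charge +0, Fe is +3.
Fe³⁺: group 8, so d-count = 8 − 3 = 5.
High-spin: t₂g³ eg², CFSE = 0.0Δ_oct = 0 cm⁻¹.
Low-spin: t₂g⁵ eg⁰, orbital CFSE = -2.0Δ_oct = -27680 cm⁻¹; plus 2 excess pairs × P = +40870 cm⁻¹; total 13190 cm⁻¹.
Thus E(LS) − E(HS) = 13190 cm⁻¹.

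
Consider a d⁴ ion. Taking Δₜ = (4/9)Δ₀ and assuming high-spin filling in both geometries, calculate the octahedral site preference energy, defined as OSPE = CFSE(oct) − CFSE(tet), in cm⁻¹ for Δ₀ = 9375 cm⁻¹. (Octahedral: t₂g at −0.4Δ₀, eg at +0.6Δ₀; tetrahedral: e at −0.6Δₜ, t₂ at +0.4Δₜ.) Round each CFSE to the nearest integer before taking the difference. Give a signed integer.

-3958

Octahedral (high-spin): t2g^3 e_g^1, CFSE = 3(−0.4) + 1(+0.6) = -0.6Δ₀ = -0.6 × 9375 = -5625 cm⁻¹.
Tetrahedral: e^2 t2^2, CFSE = 2(−0.6) + 2(+0.4) = -0.4Δₜ = -0.4 × (4/9) × 9375 = -1667 cm⁻¹.
Subtracting, OSPE = -5625 − (-1667) = -3958 cm⁻¹.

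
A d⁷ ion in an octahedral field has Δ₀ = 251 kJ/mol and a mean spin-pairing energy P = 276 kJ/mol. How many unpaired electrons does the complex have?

3

Δ₀ < P, so pairing is avoided: the ground state is high-spin.
Filling d⁷ accordingly: t2g^5 e_g^2.
Unpaired electrons: 3.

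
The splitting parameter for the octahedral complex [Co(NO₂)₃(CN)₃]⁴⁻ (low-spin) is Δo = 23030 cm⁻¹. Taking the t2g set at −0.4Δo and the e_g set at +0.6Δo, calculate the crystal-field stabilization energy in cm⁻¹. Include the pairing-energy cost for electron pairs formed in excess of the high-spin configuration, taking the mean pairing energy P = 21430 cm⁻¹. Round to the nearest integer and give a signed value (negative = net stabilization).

Ligand charges: 3×(-1) from NO₂⁻ and 3×(-1) from CN⁻ sum to -6; with overall charge -4, Co is +2.
Co²⁺: group 9, so d-count = 9 − 2 = 7.
The d⁷ electrons fill as t2g^6 e_g^1.
CFSE(orbital) = 6×(-0.4Δo) + 1×(0.6Δo) = -1.8Δo; with Δo = 23030 cm⁻¹ that is -41454 cm⁻¹.
Pairing penalty: 3 pairs vs 2 in the high-spin reference → 1 extra × P = 21430 cm⁻¹.
Combining: -41454 + 21430 = -20024 cm⁻¹.

-20024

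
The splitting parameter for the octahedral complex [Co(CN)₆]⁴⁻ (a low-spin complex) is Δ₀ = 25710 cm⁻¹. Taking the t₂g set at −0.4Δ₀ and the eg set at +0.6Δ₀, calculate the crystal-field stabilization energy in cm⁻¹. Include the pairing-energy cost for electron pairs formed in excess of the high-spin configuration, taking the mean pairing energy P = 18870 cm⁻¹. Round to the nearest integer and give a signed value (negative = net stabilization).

Each CN⁻ contributes -1; 6 × (-1) = -6. With overall charge -4, Co is in the +2 oxidation state.
Co²⁺: group 9, so d-count = 9 − 2 = 7.
The d⁷ electrons fill as t₂g⁶ eg¹.
Orbital CFSE = 6(-0.4) + 1(0.6) = -1.8Δ₀ = -1.8 × 25710 = -46278 cm⁻¹.
High-spin d⁷ would be t₂g⁵ eg² with 2 pairs; low-spin has 3, so 1 excess pair costs +1P = +18870 cm⁻¹.
Overall CFSE = -46278 + 18870 = -27408 cm⁻¹.

-27408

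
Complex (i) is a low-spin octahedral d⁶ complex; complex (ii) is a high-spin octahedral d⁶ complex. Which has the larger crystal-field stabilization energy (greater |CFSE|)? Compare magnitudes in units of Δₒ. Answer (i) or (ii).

(i)

(i): t2g^6 e_g^0, CFSE = -2.4Δₒ.
(ii): t₂g⁴ eg², CFSE = -0.4Δₒ.
So (i) has the larger |CFSE|.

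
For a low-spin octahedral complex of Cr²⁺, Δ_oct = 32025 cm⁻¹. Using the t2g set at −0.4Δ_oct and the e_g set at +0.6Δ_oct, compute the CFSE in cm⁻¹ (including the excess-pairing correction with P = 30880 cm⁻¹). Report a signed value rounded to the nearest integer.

-20360

Group 6 minus oxidation state +2 gives a d⁴ configuration for Cr²⁺.
Electron filling gives t2g^4 e_g^0.
CFSE(orbital) = 4×(-0.4Δ_oct) + 0×(0.6Δ_oct) = -1.6Δ_oct; with Δ_oct = 32025 cm⁻¹ that is -51240 cm⁻¹.
Relative to high-spin t2g^3 e_g^1 (0 paired), the low-spin configuration has 1 additional pair, contributing +1 × 30880 = +30880 cm⁻¹.
Net CFSE = -51240 + 30880 = -20360 cm⁻¹.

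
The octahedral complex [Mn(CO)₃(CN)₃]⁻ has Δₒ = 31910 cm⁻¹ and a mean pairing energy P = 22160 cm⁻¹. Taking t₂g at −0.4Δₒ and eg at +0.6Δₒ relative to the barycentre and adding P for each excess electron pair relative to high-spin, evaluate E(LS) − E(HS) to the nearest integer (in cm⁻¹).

Ligand charges: 3×(+0) from CO and 3×(-1) from CN⁻ sum to -3; with overall charge -1, Mn is +2.
Mn²⁺: group 7, so d-count = 7 − 2 = 5.
In the high-spin limit (t₂g³ eg²) the orbital term is 0.0Δₒ = 0 cm⁻¹, with no excess pairing.
Low-spin t₂g⁵ eg⁰ gives -2.0Δₒ = -63820 cm⁻¹, but forming 2 extra pairs costs 2P = 44320 cm⁻¹, so E(LS) = -63820 + 44320 = -19500 cm⁻¹.
The difference is -19500 − (0) = -19500 cm⁻¹, so low-spin lies lower.

-19500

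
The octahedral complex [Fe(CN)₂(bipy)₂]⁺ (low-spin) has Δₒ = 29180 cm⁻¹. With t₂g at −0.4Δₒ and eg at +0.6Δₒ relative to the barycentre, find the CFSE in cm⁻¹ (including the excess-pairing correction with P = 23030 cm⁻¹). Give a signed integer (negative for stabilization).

-12300

Ligand charges: 2×(-1) from CN⁻ and 2×(+0) from bipy sum to -2; with overall charge +1, Fe is +3.
Fe sits in group 8; removing 3 electrons leaves Fe³⁺ with 8 − 3 = 5 d electrons.
Electron filling gives t₂g⁵ eg⁰.
CFSE(orbital) = 5×(-0.4Δₒ) + 0×(0.6Δₒ) = -2.0Δₒ; with Δₒ = 29180 cm⁻¹ that is -58360 cm⁻¹.
Relative to high-spin t₂g³ eg² (0 paired), the low-spin configuration has 2 additional pairs, contributing +2 × 23030 = +46060 cm⁻¹.
Overall CFSE = -58360 + 46060 = -12300 cm⁻¹.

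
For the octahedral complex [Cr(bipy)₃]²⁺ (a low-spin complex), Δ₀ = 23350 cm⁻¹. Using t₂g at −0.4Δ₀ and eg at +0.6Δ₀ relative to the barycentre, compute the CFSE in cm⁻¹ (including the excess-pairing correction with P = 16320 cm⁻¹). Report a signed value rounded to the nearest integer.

bipy is neutral, so the +2 overall charge sits on Cr: oxidation state +2.
Cr²⁺: group 6, so d-count = 6 − 2 = 4.
The d⁴ electrons fill as t₂g⁴ eg⁰.
The orbital stabilization is -1.6Δ₀ = -1.6 × 23350 = -37360 cm⁻¹.
Pairing penalty: 1 pair vs 0 in the high-spin reference → 1 extra × P = 16320 cm⁻¹.
Combining: -37360 + 16320 = -21040 cm⁻¹.

-21040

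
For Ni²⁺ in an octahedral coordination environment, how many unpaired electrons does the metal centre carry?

Ni is in group 10, so Ni²⁺ is d⁸ (10 − 2 = 8).
For octahedral d⁸ the high- and low-spin configurations coincide.
Configuration: t2g^6 e_g^2, giving 2 unpaired electrons.

2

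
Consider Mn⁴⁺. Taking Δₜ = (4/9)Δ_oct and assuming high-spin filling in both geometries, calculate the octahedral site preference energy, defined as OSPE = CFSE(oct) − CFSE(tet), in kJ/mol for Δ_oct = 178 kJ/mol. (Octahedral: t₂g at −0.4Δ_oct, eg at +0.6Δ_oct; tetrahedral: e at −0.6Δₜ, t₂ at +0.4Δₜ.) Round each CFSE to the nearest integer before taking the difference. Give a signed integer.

Mn is in group 7, so Mn⁴⁺ is d³ (7 − 4 = 3).
Octahedral (high-spin): t2g^3 e_g^0, CFSE = 3(−0.4) + 0(+0.6) = -1.2Δ_oct = -1.2 × 178 = -214 kJ/mol.
Tetrahedral: e^2 t2^1, CFSE = 2(−0.6) + 1(+0.4) = -0.8Δₜ = -0.8 × (4/9) × 178 = -63 kJ/mol.
Subtracting, OSPE = -214 − (-63) = -151 kJ/mol.

-151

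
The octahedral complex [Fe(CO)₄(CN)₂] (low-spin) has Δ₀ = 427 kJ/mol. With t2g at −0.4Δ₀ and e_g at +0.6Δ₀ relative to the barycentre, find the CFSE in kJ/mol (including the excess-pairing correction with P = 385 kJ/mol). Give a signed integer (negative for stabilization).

-255

Ligand charges: 4×(+0) from CO and 2×(-1) from CN⁻ sum to -2; with overall charge +0, Fe is +2.
Fe is in group 8, so Fe²⁺ is d⁶ (8 − 2 = 6).
The d⁶ electrons fill as t2g^6 e_g^0.
CFSE(orbital) = 6×(-0.4Δ₀) + 0×(0.6Δ₀) = -2.4Δ₀; with Δ₀ = 427 kJ/mol that is -1025 kJ/mol.
Relative to high-spin t2g^4 e_g^2 (1 paired), the low-spin configuration has 2 additional pairs, contributing +2 × 385 = +770 kJ/mol.
Overall CFSE = -1025 + 770 = -255 kJ/mol.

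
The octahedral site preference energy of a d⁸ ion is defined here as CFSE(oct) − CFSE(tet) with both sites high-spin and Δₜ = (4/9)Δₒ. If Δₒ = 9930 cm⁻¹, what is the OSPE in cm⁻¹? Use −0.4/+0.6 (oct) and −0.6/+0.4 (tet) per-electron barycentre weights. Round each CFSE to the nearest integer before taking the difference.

Octahedral (high-spin): t2g^6 e_g^2, CFSE = 6(−0.4) + 2(+0.6) = -1.2Δₒ = -1.2 × 9930 = -11916 cm⁻¹.
Tetrahedral: e^4 t2^4, CFSE = 4(−0.6) + 4(+0.4) = -0.8Δₜ = -0.8 × (4/9) × 9930 = -3531 cm⁻¹.
Subtracting, OSPE = -11916 − (-3531) = -8385 cm⁻¹.

-8385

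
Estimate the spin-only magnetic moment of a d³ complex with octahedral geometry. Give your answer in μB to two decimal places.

3.87 μB

Configuration: t₂g³ eg⁰ → 3 unpaired electrons.
μ(spin-only) = √[3(3+2)] = √15 ≈ 3.87 μB.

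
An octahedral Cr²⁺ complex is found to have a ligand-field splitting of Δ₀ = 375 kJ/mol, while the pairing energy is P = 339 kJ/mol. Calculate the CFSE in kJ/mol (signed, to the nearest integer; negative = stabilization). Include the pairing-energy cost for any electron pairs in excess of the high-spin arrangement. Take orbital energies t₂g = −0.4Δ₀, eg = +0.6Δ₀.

-261

Cr is in group 6, so Cr²⁺ is d⁴ (6 − 2 = 4).
Since Δ₀ = 375 kJ/mol > P = 339 kJ/mol, the complex adopts the low-spin configuration.
That gives t₂g⁴ eg⁰.
Orbital CFSE = -1.6Δ₀ = -1.6 × 375 = -600 kJ/mol.
Excess pairs vs high-spin: 1 − 0 = 1; pairing cost = +339 kJ/mol.
Net CFSE = -600 + 339 = -261 kJ/mol.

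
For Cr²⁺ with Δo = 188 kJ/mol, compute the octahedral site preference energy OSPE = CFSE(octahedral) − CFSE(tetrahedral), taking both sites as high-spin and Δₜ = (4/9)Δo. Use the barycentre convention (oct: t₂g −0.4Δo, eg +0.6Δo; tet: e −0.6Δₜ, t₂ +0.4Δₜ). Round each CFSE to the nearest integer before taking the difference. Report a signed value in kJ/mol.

-80

Cr is in group 6, so Cr²⁺ is d⁴ (6 − 2 = 4).
Octahedral (high-spin): t₂g³ eg¹, CFSE = 3(−0.4) + 1(+0.6) = -0.6Δo = -0.6 × 188 = -113 kJ/mol.
Tetrahedral e² t₂² gives -0.4Δₜ = -0.4 × (4/9) × 188 = -33 kJ/mol.
OSPE = -113 − (-33) = -80 kJ/mol.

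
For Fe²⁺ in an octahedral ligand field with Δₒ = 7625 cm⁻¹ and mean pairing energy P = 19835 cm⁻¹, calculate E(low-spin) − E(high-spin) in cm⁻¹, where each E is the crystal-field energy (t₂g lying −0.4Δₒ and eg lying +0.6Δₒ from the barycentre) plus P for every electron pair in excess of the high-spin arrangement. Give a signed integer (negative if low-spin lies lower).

Fe²⁺: group 8, so d-count = 8 − 2 = 6.
High-spin: t₂g⁴ eg², CFSE = -0.4Δₒ = -3050 cm⁻¹.
Low-spin: t₂g⁶ eg⁰, orbital CFSE = -2.4Δₒ = -18300 cm⁻¹; plus 2 excess pairs × P = +39670 cm⁻¹; total 21370 cm⁻¹.
Thus E(LS) − E(HS) = 24420 cm⁻¹.

24420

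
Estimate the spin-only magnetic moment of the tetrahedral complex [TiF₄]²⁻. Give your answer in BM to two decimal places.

2.83 BM

Each F⁻ contributes -1; 4 × (-1) = -4. With overall charge -2, Ti is in the +2 oxidation state.
Group 4 minus oxidation state +2 gives a d² configuration for Ti²⁺.
Tetrahedral fields are weak (Δₜ ≈ 4/9 Δₒ), so electrons fill high-spin.
Configuration: e² t₂⁰ → 2 unpaired electrons.
μ(spin-only) = √[2(2+2)] = √8 ≈ 2.83 BM.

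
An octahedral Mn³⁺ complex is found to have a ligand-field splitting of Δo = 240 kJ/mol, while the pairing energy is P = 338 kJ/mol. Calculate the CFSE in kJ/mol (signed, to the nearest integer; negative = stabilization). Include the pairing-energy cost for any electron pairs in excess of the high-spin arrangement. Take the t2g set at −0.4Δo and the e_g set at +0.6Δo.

-144

Mn is in group 7, so Mn³⁺ is d⁴ (7 − 3 = 4).
Δo < P, so pairing is avoided: the ground state is high-spin.
That gives t2g^3 e_g^1.
Orbital CFSE = -0.6Δo = -0.6 × 240 = -144 kJ/mol.
High-spin has no excess pairs, so no pairing correction applies.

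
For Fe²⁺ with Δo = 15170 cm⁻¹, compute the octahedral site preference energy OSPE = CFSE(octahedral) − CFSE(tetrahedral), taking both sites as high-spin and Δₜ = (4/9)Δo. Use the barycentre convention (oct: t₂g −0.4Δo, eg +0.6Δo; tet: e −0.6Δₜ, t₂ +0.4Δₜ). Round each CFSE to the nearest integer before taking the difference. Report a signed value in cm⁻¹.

-2023

Fe is in group 8, so Fe²⁺ is d⁶ (8 − 2 = 6).
Octahedral high-spin t₂g⁴ eg²: CFSE = -0.4 × 15170 = -6068 cm⁻¹.
Tetrahedral e³ t₂³ gives -0.6Δₜ = -0.6 × (4/9) × 15170 = -4045 cm⁻¹.
Subtracting, OSPE = -6068 − (-4045) = -2023 cm⁻¹.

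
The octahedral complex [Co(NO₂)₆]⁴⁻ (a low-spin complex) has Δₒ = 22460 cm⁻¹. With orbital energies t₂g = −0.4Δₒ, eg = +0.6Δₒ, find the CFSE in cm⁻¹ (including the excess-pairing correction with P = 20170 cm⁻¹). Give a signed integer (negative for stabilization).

Each NO₂⁻ contributes -1; 6 × (-1) = -6. With overall charge -4, Co is in the +2 oxidation state.
Co sits in group 9; removing 2 electrons leaves Co²⁺ with 9 − 2 = 7 d electrons.
Electron filling gives t₂g⁶ eg¹.
Orbital CFSE = 6(-0.4) + 1(0.6) = -1.8Δₒ = -1.8 × 22460 = -40428 cm⁻¹.
High-spin d⁷ would be t₂g⁵ eg² with 2 pairs; low-spin has 3, so 1 excess pair costs +1P = +20170 cm⁻¹.
Net CFSE = -40428 + 20170 = -20258 cm⁻¹.

-20258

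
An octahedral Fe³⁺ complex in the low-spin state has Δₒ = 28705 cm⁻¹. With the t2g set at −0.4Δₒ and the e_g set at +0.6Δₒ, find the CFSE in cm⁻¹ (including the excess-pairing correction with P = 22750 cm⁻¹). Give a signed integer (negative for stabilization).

-11910

Group 8 minus oxidation state +3 gives a d⁵ configuration for Fe³⁺.
The d⁵ electrons fill as t2g^5 e_g^0.
CFSE(orbital) = 5×(-0.4Δₒ) + 0×(0.6Δₒ) = -2.0Δₒ; with Δₒ = 28705 cm⁻¹ that is -57410 cm⁻¹.
Relative to high-spin t2g^3 e_g^2 (0 paired), the low-spin configuration has 2 additional pairs, contributing +2 × 22750 = +45500 cm⁻¹.
Overall CFSE = -57410 + 45500 = -11910 cm⁻¹.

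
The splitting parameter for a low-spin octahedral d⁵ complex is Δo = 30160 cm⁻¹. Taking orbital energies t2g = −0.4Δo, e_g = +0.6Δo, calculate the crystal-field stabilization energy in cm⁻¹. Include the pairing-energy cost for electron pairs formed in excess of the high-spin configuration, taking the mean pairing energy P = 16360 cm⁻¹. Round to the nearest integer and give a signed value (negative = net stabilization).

-27600

The d⁵ electrons fill as t2g^5 e_g^0.
Orbital CFSE = 5(-0.4) + 0(0.6) = -2.0Δo = -2.0 × 30160 = -60320 cm⁻¹.
High-spin d⁵ would be t2g^3 e_g^2 with 0 pairs; low-spin has 2, so 2 excess pairs cost +2P = +32720 cm⁻¹.
Combining: -60320 + 32720 = -27600 cm⁻¹.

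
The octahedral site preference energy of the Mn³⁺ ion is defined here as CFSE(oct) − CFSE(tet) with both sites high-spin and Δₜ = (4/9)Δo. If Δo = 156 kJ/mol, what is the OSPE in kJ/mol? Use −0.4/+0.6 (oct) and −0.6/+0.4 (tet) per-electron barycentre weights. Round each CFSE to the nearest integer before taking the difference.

-66

Group 7 minus oxidation state +3 gives a d⁴ configuration for Mn³⁺.
Octahedral (high-spin): t2g^3 e_g^1, CFSE = 3(−0.4) + 1(+0.6) = -0.6Δo = -0.6 × 156 = -94 kJ/mol.
Tetrahedral: e^2 t2^2, CFSE = 2(−0.6) + 2(+0.4) = -0.4Δₜ = -0.4 × (4/9) × 156 = -28 kJ/mol.
Subtracting, OSPE = -94 − (-28) = -66 kJ/mol.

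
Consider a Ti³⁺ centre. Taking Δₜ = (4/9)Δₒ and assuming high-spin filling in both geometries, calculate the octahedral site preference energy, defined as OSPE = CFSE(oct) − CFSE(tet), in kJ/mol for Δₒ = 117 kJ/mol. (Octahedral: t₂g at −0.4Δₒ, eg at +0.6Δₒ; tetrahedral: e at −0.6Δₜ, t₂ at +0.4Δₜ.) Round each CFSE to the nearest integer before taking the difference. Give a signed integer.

-16

Ti³⁺: group 4, so d-count = 4 − 3 = 1.
Octahedral (high-spin): t2g^1 e_g^0, CFSE = 1(−0.4) + 0(+0.6) = -0.4Δₒ = -0.4 × 117 = -47 kJ/mol.
Tetrahedral e^1 t2^0 gives -0.6Δₜ = -0.6 × (4/9) × 117 = -31 kJ/mol.
Subtracting, OSPE = -47 − (-31) = -16 kJ/mol.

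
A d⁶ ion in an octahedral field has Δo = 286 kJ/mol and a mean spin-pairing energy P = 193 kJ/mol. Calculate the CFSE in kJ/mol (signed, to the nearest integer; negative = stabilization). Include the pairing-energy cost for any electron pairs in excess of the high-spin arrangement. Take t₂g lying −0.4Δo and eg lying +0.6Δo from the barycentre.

Since Δo = 286 kJ/mol > P = 193 kJ/mol, the complex adopts the low-spin configuration.
Filling d⁶ accordingly: t₂g⁶ eg⁰.
Orbital CFSE = -2.4Δo = -2.4 × 286 = -686 kJ/mol.
Excess pairs vs high-spin: 3 − 1 = 2; pairing cost = +386 kJ/mol.
Net CFSE = -686 + 386 = -300 kJ/mol.

-300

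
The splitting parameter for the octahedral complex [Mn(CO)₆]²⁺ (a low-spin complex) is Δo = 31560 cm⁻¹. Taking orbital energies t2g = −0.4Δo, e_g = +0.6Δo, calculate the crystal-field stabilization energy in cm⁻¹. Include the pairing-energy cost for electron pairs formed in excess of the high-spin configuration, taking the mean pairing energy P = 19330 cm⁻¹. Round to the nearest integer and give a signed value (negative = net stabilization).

-24460

CO is neutral, so the +2 overall charge sits on Mn: oxidation state +2.
Mn²⁺: group 7, so d-count = 7 − 2 = 5.
The d⁵ electrons fill as t2g^5 e_g^0.
CFSE(orbital) = 5×(-0.4Δo) + 0×(0.6Δo) = -2.0Δo; with Δo = 31560 cm⁻¹ that is -63120 cm⁻¹.
High-spin d⁵ would be t2g^3 e_g^2 with 0 pairs; low-spin has 2, so 2 excess pairs cost +2P = +38660 cm⁻¹.
Combining: -63120 + 38660 = -24460 cm⁻¹.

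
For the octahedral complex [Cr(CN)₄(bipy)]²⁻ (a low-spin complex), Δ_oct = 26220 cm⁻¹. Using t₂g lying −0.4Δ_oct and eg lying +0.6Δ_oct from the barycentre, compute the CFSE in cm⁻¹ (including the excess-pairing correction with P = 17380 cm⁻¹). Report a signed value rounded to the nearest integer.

Ligand charges: 4×(-1) from CN⁻ and 1×(+0) from bipy sum to -4; with overall charge -2, Cr is +2.
Group 6 minus oxidation state +2 gives a d⁴ configuration for Cr²⁺.
The d⁴ electrons fill as t₂g⁴ eg⁰.
Orbital CFSE = 4(-0.4) + 0(0.6) = -1.6Δ_oct = -1.6 × 26220 = -41952 cm⁻¹.
Relative to high-spin t₂g³ eg¹ (0 paired), the low-spin configuration has 1 additional pair, contributing +1 × 17380 = +17380 cm⁻¹.
Net CFSE = -41952 + 17380 = -24572 cm⁻¹.

-24572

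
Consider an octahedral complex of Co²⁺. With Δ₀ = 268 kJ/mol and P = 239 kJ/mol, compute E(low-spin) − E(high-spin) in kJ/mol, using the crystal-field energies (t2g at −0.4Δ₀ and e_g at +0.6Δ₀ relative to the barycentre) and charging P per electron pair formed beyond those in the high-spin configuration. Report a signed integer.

-29

Co is in group 9, so Co²⁺ is d⁷ (9 − 2 = 7).
High-spin d⁷ fills as t2g^5 e_g^2 with CFSE 5(−0.4) + 2(+0.6) = -0.8Δ₀ = -214 kJ/mol.
Low-spin t2g^6 e_g^1 gives -1.8Δ₀ = -482 kJ/mol, but forming 1 extra pair costs 1P = 239 kJ/mol, so E(LS) = -482 + 239 = -243 kJ/mol.
Thus E(LS) − E(HS) = -29 kJ/mol.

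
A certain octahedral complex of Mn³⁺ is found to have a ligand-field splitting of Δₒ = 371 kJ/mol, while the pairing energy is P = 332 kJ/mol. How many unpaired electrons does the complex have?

2

Mn is in group 7, so Mn³⁺ is d⁴ (7 − 3 = 4).
Δₒ > P, so pairing is preferred: the ground state is low-spin.
Configuration: t₂g⁴ eg⁰.
Unpaired electrons: 2.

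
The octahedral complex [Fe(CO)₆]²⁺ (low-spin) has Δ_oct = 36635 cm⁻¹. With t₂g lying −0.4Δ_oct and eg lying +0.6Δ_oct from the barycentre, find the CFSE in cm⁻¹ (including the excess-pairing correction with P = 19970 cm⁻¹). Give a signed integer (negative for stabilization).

-47984

CO is neutral, so the +2 overall charge sits on Fe: oxidation state +2.
Fe is in group 8, so Fe²⁺ is d⁶ (8 − 2 = 6).
The d⁶ electrons fill as t₂g⁶ eg⁰.
The orbital stabilization is -2.4Δ_oct = -2.4 × 36635 = -87924 cm⁻¹.
High-spin d⁶ would be t₂g⁴ eg² with 1 pair; low-spin has 3, so 2 excess pairs cost +2P = +39940 cm⁻¹.
Combining: -87924 + 39940 = -47984 cm⁻¹.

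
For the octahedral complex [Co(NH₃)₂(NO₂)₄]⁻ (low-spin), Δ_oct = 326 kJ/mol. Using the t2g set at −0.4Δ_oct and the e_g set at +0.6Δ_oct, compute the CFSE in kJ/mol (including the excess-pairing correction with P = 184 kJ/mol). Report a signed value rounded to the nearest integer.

Ligand charges: 2×(+0) from NH₃ and 4×(-1) from NO₂⁻ sum to -4; with overall charge -1, Co is +3.
Group 9 minus oxidation state +3 gives a d⁶ configuration for Co³⁺.
Configuration: t2g^6 e_g^0.
CFSE(orbital) = 6×(-0.4Δ_oct) + 0×(0.6Δ_oct) = -2.4Δ_oct; with Δ_oct = 326 kJ/mol that is -782 kJ/mol.
Pairing penalty: 3 pairs vs 1 in the high-spin reference → 2 extra × P = 368 kJ/mol.
Overall CFSE = -782 + 368 = -414 kJ/mol.

-414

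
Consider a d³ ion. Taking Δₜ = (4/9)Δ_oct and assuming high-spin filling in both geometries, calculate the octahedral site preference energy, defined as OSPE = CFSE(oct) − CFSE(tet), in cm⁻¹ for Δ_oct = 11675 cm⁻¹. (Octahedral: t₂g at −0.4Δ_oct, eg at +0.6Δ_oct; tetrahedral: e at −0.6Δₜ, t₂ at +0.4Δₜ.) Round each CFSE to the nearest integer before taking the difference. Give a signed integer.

-9859

Octahedral high-spin t₂g³ eg⁰: CFSE = -1.2 × 11675 = -14010 cm⁻¹.
Tetrahedral e² t₂¹ gives -0.8Δₜ = -0.8 × (4/9) × 11675 = -4151 cm⁻¹.
OSPE = -14010 − (-4151) = -9859 cm⁻¹.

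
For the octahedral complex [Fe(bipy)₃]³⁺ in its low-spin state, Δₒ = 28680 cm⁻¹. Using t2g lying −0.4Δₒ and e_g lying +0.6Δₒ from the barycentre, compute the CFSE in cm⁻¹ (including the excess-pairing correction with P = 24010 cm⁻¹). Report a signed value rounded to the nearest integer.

bipy is neutral, so the +3 overall charge sits on Fe: oxidation state +3.
Fe³⁺: group 8, so d-count = 8 − 3 = 5.
Configuration: t2g^5 e_g^0.
CFSE(orbital) = 5×(-0.4Δₒ) + 0×(0.6Δₒ) = -2.0Δₒ; with Δₒ = 28680 cm⁻¹ that is -57360 cm⁻¹.
High-spin d⁵ would be t2g^3 e_g^2 with 0 pairs; low-spin has 2, so 2 excess pairs cost +2P = +48020 cm⁻¹.
Combining: -57360 + 48020 = -9340 cm⁻¹.

-9340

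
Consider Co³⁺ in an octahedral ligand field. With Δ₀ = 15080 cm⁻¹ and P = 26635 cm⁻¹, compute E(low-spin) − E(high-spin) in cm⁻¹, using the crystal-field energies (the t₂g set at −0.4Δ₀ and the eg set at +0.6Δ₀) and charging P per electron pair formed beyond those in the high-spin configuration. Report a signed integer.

Group 9 minus oxidation state +3 gives a d⁶ configuration for Co³⁺.
In the high-spin limit (t₂g⁴ eg²) the orbital term is -0.4Δ₀ = -6032 cm⁻¹, with no excess pairing.
Low-spin t₂g⁶ eg⁰ gives -2.4Δ₀ = -36192 cm⁻¹, but forming 2 extra pairs costs 2P = 53270 cm⁻¹, so E(LS) = -36192 + 53270 = 17078 cm⁻¹.
Thus E(LS) − E(HS) = 23110 cm⁻¹.

23110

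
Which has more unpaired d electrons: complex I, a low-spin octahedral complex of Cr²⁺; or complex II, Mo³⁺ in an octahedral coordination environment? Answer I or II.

II

I: Cr sits in group 6; removing 2 electrons leaves Cr²⁺ with 6 − 2 = 4 d electrons; t2g^4 e_g^0 → 2 unpaired.
II: Mo sits in group 6; removing 3 electrons leaves Mo³⁺ with 6 − 3 = 3 d electrons; t₂g³ eg⁰ → 3 unpaired.
So II has more unpaired electrons.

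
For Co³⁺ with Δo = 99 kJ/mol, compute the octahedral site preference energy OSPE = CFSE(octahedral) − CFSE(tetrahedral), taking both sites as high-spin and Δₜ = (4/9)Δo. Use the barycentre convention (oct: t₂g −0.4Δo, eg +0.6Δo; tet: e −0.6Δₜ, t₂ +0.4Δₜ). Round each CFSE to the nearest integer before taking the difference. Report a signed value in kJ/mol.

-14

Co³⁺: group 9, so d-count = 9 − 3 = 6.
Octahedral (high-spin): t₂g⁴ eg², CFSE = 4(−0.4) + 2(+0.6) = -0.4Δo = -0.4 × 99 = -40 kJ/mol.
Tetrahedral: e³ t₂³, CFSE = 3(−0.6) + 3(+0.4) = -0.6Δₜ = -0.6 × (4/9) × 99 = -26 kJ/mol.
OSPE = -40 − (-26) = -14 kJ/mol.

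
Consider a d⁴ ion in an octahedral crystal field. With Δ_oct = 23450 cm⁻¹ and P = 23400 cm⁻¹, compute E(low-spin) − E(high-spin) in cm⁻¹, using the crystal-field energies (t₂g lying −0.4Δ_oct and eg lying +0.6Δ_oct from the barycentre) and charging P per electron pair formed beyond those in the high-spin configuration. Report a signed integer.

High-spin d⁴ fills as t₂g³ eg¹ with CFSE 3(−0.4) + 1(+0.6) = -0.6Δ_oct = -14070 cm⁻¹.
For low-spin the configuration is t₂g⁴ eg⁰: orbital energy -1.6 × 23450 = -37520 cm⁻¹, and 1 additional pair relative to high-spin adds 23400 cm⁻¹, giving -14120 cm⁻¹.
The difference is -14120 − (-14070) = -50 cm⁻¹, so low-spin lies lower.

-50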